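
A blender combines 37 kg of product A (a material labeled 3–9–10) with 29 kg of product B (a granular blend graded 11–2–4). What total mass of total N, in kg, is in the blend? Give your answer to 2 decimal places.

4.30 kg N

N mass = 3%×37 + 11%×29 = 4.3 kg.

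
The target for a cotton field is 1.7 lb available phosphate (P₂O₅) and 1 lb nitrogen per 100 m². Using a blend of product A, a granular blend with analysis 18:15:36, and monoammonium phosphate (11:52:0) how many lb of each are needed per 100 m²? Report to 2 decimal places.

With a, b = lb per 100 m² of product A and monoammonium phosphate:
P₂O₅: 0.15·a + 0.52·b = 1.7
N: 0.18·a + 0.11·b = 1
From row1: a = (1.7 − 0.52·b) / 0.15.
Into row2: 0.18·(1.7 − 0.52·b)/0.15 + 0.11·b = 1 → b = 2.02335, a = 4.31907.

4.32 lb product A, 2.02 lb monoammonium phosphate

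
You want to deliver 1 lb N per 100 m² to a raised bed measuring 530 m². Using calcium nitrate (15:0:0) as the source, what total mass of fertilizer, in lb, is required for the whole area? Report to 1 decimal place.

35.3 lb

Product per 100 m² = 1 / 15% = 6.66667 lb.
Total product = 6.66667 × 530 / 100 = 35.3333 lb.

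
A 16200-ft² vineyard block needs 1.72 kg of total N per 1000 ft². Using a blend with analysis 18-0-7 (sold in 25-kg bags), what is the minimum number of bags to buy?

Product per 1000 ft² = 1.72 / 18% = 9.55556 kg.
Total product = 9.55556 × 16200 / 1000 = 154.8 kg.
Bags = ⌈154.8 / 25⌉ = 7.

7 bags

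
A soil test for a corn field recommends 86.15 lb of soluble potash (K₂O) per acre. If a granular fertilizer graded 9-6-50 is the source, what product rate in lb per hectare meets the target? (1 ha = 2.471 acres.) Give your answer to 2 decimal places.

Product per acre = 86.15 / 50% = 172.3 lb.
Convert to per hectare: 172.3 × 2.471 = 425.753 lb.

425.75 lb of product per hectare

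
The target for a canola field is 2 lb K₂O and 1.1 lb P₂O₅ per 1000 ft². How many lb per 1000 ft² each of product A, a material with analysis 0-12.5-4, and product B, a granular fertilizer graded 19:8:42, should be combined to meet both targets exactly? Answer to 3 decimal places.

Let a = lb of product A, b = lb of product B (per 1000 ft²).
K₂O: 0.04·a + 0.42·b = 2
P₂O₅: 0.125·a + 0.08·b = 1.1
Eliminate a: (row1) − 0.04/0.125·(row2) → 0.3944·b = 1.648, so b = 4.178499.
Back-substitute: a = (2 − 0.42·4.178499) / 0.04 = 6.12576.

6.126 lb product A, 4.178 lb product B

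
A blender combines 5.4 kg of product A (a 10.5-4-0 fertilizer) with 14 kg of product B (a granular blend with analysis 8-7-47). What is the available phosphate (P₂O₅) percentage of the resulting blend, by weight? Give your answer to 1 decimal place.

Total mass = 5.4 + 14 = 19.4 kg.
P₂O₅ mass = 4%×5.4 + 7%×14 = 1.196 kg.
% P₂O₅ = 1.196 / 19.4 = 6.16495%.

6.2% P₂O₅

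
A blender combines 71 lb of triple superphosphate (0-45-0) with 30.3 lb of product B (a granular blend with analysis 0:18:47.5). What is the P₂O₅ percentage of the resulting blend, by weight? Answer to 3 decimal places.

Total mass = 71 + 30.3 = 101.3 lb.
P₂O₅ mass = 45%×71 + 18%×30.3 = 37.404 lb.
% P₂O₅ = 37.404 / 101.3 = 36.92399%.

36.924% P₂O₅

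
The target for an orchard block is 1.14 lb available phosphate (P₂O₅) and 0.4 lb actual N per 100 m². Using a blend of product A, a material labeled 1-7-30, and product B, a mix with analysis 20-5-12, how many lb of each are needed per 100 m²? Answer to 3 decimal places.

With a, b = lb per 100 m² of product A and product B:
P₂O₅: 0.07·a + 0.05·b = 1.14
N: 0.01·a + 0.2·b = 0.4
Solving simultaneously: a = 15.4074, b = 1.22963.

15.407 lb product A, 1.230 lb product B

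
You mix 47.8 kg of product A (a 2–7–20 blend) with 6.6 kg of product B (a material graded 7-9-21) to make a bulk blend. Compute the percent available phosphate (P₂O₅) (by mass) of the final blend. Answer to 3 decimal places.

7.243% P₂O₅

Total mass = 47.8 + 6.6 = 54.4 kg.
P₂O₅ mass = 7%×47.8 + 9%×6.6 = 3.94 kg.
% P₂O₅ = 3.94 / 54.4 = 7.24265%.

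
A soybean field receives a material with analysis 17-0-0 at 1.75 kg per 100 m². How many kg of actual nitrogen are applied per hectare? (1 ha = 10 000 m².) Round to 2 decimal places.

29.75 kg N per hectare

nitrogen per 100 m² = 1.75 × 17% = 0.2975 kg.
Convert to per hectare: 0.2975 × 100 = 29.75 kg.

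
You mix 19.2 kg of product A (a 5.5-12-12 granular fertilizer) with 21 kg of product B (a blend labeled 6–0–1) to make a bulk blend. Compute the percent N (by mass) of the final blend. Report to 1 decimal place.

5.8% N

Total mass = 19.2 + 21 = 40.2 kg.
N mass = 5.5%×19.2 + 6%×21 = 2.316 kg.
% N = 2.316 / 40.2 = 5.76119%.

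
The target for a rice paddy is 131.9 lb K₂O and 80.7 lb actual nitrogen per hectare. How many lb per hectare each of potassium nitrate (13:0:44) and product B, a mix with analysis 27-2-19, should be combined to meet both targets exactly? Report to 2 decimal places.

215.52 lb potassium nitrate, 195.12 lb product B

With a, b = lb per hectare of potassium nitrate and product B:
K₂O: 0.44·a + 0.19·b = 131.9
N: 0.13·a + 0.27·b = 80.7
From row1: a = (131.9 − 0.19·b) / 0.44.
Into row2: 0.13·(131.9 − 0.19·b)/0.44 + 0.27·b = 80.7 → b = 195.122, a = 215.515.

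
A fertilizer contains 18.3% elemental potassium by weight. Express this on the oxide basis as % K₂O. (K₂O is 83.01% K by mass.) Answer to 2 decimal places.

22.05% K₂O

%K₂O = 18.3 / 0.8301 = 22.0455%.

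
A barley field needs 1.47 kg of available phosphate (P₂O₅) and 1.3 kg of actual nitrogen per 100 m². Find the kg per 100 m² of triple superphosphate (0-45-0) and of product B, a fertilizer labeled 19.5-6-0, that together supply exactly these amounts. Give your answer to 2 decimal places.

2.38 kg triple superphosphate, 6.67 kg product B

Let a = kg of triple superphosphate, b = kg of product B (per 100 m²).
P₂O₅: 0.45·a + 0.06·b = 1.47
N: 0·a + 0.195·b = 1.3
Solving simultaneously: a = 2.37778, b = 6.66667.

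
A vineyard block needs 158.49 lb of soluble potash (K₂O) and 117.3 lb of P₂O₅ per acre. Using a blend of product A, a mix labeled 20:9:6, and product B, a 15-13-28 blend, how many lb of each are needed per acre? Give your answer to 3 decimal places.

703.466 lb product A, 415.293 lb product B

With a, b = lb per acre of product A and product B:
K₂O: 0.06·a + 0.28·b = 158.49
P₂O₅: 0.09·a + 0.13·b = 117.3
Eliminate a: (row1) − 0.06/0.09·(row2) → 0.193333·b = 80.29, so b = 415.2931.
Back-substitute: a = (158.49 − 0.28·415.2931) / 0.06 = 703.4655.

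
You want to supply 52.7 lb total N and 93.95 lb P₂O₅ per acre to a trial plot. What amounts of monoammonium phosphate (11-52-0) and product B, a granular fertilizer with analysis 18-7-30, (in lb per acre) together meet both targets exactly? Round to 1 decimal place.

Per-acre balance (a = monoammonium phosphate, b = product B):
N: 0.11·a + 0.18·b = 52.7
P₂O₅: 0.52·a + 0.07·b = 93.95
Solving simultaneously: a = 153.923, b = 198.714.

153.9 lb monoammonium phosphate, 198.7 lb product B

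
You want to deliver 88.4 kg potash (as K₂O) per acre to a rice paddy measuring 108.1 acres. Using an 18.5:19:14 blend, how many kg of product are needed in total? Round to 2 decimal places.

68257.43 kg

Product per acre = 88.4 / 14% = 631.429 kg.
Total product = 631.429 × 108.1 = 68257.429 kg.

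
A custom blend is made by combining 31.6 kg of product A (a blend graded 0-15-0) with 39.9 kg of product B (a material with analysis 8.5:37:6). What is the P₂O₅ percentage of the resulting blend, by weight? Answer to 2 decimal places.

27.28% P₂O₅

Total mass = 31.6 + 39.9 = 71.5 kg.
P₂O₅ mass = 15%×31.6 + 37%×39.9 = 19.503 kg.
% P₂O₅ = 19.503 / 71.5 = 27.2769%.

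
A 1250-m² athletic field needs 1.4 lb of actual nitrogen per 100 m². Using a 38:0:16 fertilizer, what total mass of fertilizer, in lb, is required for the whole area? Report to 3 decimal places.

46.053 lb

Product per 100 m² = 1.4 / 38% = 3.68421 lb.
Total product = 3.68421 × 1250 / 100 = 46.0526 lb.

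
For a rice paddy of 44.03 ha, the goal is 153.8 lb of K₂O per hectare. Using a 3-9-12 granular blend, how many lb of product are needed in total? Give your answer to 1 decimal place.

Product per hectare = 153.8 / 12% = 1281.67 lb.
Total product = 1281.67 × 44.03 = 56431.78 lb.

56431.8 lb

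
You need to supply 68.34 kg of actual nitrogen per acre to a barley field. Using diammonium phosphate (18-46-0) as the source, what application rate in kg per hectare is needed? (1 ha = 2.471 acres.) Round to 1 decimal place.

Product per acre = 68.34 / 18% = 379.667 kg.
Convert to per hectare: 379.667 × 2.471 = 938.156 kg.

938.2 kg of product per hectare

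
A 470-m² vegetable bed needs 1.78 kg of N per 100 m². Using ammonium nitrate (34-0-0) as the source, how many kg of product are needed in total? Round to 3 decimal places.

Product per 100 m² = 1.78 / 34% = 5.23529 kg.
Total product = 5.23529 × 470 / 100 = 24.6059 kg.

24.606 kg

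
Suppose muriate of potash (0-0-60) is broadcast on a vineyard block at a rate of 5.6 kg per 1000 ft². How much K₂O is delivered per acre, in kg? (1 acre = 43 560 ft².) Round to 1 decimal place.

K₂O per 1000 ft² = 5.6 × 60% = 3.36 kg.
Convert to per acre: 3.36 × 43.56 = 146.362 kg.

146.4 kg K₂O per acre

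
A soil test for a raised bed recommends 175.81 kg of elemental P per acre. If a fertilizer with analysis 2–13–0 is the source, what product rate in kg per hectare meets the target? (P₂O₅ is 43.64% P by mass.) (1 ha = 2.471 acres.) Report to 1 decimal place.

7657.5 kg of product per hectare

As P₂O₅: 175.81 / 0.4364 = 402.864 kg per acre.
Product per acre = 402.864 / 13% = 3098.96 kg.
Convert to per hectare: 3098.96 × 2.471 = 7657.52 kg.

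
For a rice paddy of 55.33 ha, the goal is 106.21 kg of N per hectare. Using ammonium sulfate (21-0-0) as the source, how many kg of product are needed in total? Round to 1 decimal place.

Product per hectare = 106.21 / 21% = 505.762 kg.
Total product = 505.762 × 55.33 = 27983.81 kg.

27983.8 kg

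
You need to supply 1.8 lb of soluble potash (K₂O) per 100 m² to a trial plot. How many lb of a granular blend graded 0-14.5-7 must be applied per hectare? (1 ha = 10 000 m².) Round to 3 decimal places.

Product per 100 m² = 1.8 / 7% = 25.7143 lb.
Convert to per hectare: 25.7143 × 100 = 2571.4286 lb.

2571.429 lb of product per hectare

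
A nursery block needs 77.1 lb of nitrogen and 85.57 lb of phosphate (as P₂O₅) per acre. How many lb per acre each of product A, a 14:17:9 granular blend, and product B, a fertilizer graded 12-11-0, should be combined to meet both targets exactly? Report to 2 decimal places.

357.48 lb product A, 225.44 lb product B

With a, b = lb per acre of product A and product B:
N: 0.14·a + 0.12·b = 77.1
P₂O₅: 0.17·a + 0.11·b = 85.57
Solving simultaneously: a = 357.48, b = 225.44.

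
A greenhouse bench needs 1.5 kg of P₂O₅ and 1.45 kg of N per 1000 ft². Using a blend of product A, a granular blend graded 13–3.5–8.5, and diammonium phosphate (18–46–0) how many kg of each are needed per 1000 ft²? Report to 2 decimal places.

7.42 kg product A, 2.70 kg diammonium phosphate

Per-1000 ft² balance (a = product A, b = diammonium phosphate):
P₂O₅: 0.035·a + 0.46·b = 1.5
N: 0.13·a + 0.18·b = 1.45
Eliminate a: (row1) − 0.035/0.13·(row2) → 0.411538·b = 1.10962, so b = 2.69626.
Back-substitute: a = (1.5 − 0.46·2.69626) / 0.035 = 7.42056.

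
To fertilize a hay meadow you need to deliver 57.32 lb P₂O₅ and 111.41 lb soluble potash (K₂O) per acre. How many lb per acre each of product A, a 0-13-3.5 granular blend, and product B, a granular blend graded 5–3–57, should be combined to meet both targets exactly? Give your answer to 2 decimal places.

Let a = lb of product A, b = lb of product B (per acre).
P₂O₅: 0.13·a + 0.03·b = 57.32
K₂O: 0.035·a + 0.57·b = 111.41
From row1: a = (57.32 − 0.03·b) / 0.13.
Into row2: 0.035·(57.32 − 0.03·b)/0.13 + 0.57·b = 111.41 → b = 170.802, a = 401.507.

401.51 lb product A, 170.80 lb product B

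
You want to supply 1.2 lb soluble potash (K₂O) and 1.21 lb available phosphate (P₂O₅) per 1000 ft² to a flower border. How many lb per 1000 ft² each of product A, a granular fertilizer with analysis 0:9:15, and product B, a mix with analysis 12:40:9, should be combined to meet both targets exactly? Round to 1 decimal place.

Per-1000 ft² balance (a = product A, b = product B):
K₂O: 0.15·a + 0.09·b = 1.2
P₂O₅: 0.09·a + 0.4·b = 1.21
Eliminate b: (row1) − 0.09/0.4·(row2) → 0.12975·a = 0.92775, so a = 7.15029.
Then b = (1.21 − 0.09·7.15029) / 0.4 = 1.41618.

7.2 lb product A, 1.4 lb product B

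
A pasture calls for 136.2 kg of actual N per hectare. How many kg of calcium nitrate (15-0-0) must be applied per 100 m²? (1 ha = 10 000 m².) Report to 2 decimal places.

9.08 kg of product per hundred sq m

Product per hectare = 136.2 / 15% = 908 kg.
Convert to per 100 m²: 908 × 0.01 = 9.08 kg.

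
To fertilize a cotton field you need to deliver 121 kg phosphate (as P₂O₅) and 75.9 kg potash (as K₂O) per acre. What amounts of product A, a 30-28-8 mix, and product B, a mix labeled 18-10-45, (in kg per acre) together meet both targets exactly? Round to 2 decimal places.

397.12 kg product A, 98.07 kg product B

With a, b = kg per acre of product A and product B:
P₂O₅: 0.28·a + 0.1·b = 121
K₂O: 0.08·a + 0.45·b = 75.9
Eliminate b: (row1) − 0.1/0.45·(row2) → 0.262222·a = 104.133, so a = 397.119.
Then b = (75.9 − 0.08·397.119) / 0.45 = 98.0678.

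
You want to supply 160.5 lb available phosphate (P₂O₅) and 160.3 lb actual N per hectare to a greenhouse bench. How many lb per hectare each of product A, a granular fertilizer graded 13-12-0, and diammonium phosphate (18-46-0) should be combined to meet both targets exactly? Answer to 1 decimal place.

Let a = lb of product A, b = lb of diammonium phosphate (per hectare).
P₂O₅: 0.12·a + 0.46·b = 160.5
N: 0.13·a + 0.18·b = 160.3
From row1: a = (160.5 − 0.46·b) / 0.12.
Into row2: 0.13·(160.5 − 0.46·b)/0.12 + 0.18·b = 160.3 → b = 42.644, a = 1174.03.

1174.0 lb product A, 42.6 lb diammonium phosphate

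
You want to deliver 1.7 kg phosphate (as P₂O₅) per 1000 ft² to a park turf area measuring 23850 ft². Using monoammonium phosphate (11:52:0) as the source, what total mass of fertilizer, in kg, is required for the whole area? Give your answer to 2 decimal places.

Product per 1000 ft² = 1.7 / 52% = 3.26923 kg.
Total product = 3.26923 × 23850 / 1000 = 77.9712 kg.

77.97 kg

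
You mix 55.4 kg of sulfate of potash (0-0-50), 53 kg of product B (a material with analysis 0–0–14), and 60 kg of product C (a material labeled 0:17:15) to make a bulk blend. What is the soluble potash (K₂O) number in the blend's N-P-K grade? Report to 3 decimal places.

Total mass = 55.4 + 53 + 60 = 168.4 kg.
K₂O mass = 50%×55.4 + 14%×53 + 15%×60 = 44.12 kg.
% K₂O = 44.12 / 168.4 = 26.1995%.

26.200% K₂O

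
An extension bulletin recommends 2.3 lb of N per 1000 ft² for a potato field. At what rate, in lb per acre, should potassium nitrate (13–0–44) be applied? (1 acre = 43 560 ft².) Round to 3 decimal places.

770.677 lb of product per acre

Product per 1000 ft² = 2.3 / 13% = 17.6923 lb.
Convert to per acre: 17.6923 × 43.56 = 770.6769 lb.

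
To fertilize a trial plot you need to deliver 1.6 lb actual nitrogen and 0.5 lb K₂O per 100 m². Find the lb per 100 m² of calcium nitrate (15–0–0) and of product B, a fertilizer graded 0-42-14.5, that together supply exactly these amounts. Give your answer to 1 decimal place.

Per-100 m² balance (a = calcium nitrate, b = product B):
N: 0.15·a + 0·b = 1.6
K₂O: 0·a + 0.145·b = 0.5
Solving simultaneously: a = 10.6667, b = 3.44828.

10.7 lb calcium nitrate, 3.4 lb product B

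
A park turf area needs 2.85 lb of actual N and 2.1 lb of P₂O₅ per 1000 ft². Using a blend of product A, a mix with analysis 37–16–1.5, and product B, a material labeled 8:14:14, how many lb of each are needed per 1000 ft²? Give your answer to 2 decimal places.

Per-1000 ft² balance (a = product A, b = product B):
N: 0.37·a + 0.08·b = 2.85
P₂O₅: 0.16·a + 0.14·b = 2.1
Eliminate a: (row1) − 0.37/0.16·(row2) → -0.24375·b = -2.00625, so b = 8.23077.
Back-substitute: a = (2.85 − 0.08·8.23077) / 0.37 = 5.92308.

5.92 lb product A, 8.23 lb product B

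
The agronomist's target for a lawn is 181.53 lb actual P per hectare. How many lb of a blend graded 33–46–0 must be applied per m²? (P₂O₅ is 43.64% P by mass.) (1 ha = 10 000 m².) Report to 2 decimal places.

As P₂O₅: 181.53 / 0.4364 = 415.972 lb per hectare.
Product per hectare = 415.972 / 46% = 904.286 lb.
Convert to per m²: 904.286 × 0.0001 = 0.0904286 lb.

0.09 lb of product per sq m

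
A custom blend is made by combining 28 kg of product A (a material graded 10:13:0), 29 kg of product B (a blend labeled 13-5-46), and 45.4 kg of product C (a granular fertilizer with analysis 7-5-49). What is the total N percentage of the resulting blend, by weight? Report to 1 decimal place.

9.5% N

Total mass = 28 + 29 + 45.4 = 102.4 kg.
N mass = 10%×28 + 13%×29 + 7%×45.4 = 9.748 kg.
% N = 9.748 / 102.4 = 9.51953%.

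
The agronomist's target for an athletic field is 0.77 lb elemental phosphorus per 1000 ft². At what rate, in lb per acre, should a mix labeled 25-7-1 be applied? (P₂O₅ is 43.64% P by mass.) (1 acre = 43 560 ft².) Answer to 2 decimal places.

As P₂O₅: 0.77 / 0.4364 = 1.76444 lb per 1000 ft².
Product per 1000 ft² = 1.76444 / 7% = 25.2062 lb.
Convert to per acre: 25.2062 × 43.56 = 1097.984 lb.

1097.98 lb of product per acre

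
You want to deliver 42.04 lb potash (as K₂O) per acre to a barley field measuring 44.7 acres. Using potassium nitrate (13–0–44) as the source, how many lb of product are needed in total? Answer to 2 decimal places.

4270.88 lb

Product per acre = 42.04 / 44% = 95.5455 lb.
Total product = 95.5455 × 44.7 = 4270.882 lb.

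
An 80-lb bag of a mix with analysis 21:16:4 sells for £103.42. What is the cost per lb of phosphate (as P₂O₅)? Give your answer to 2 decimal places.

P₂O₅ in bag = 80 × 16% = 12.8 lb.
Cost per lb P₂O₅ = £103.42 / 12.8 = £8.0797.

£8.08 per lb P₂O₅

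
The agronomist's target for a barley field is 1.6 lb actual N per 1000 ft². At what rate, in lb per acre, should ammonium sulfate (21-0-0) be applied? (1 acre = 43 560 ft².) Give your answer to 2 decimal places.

331.89 lb of product per acre

Product per 1000 ft² = 1.6 / 21% = 7.61905 lb.
Convert to per acre: 7.61905 × 43.56 = 331.886 lb.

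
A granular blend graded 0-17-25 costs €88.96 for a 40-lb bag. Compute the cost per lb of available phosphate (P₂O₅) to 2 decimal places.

€13.08 per lb P₂O₅

P₂O₅ in bag = 40 × 17% = 6.8 lb.
Cost per lb P₂O₅ = €88.96 / 6.8 = €13.0824.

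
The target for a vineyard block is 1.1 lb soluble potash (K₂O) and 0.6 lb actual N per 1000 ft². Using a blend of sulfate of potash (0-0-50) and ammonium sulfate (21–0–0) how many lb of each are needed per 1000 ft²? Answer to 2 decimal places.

2.20 lb sulfate of potash, 2.86 lb ammonium sulfate

With a, b = lb per 1000 ft² of sulfate of potash and ammonium sulfate:
K₂O: 0.5·a + 0·b = 1.1
N: 0·a + 0.21·b = 0.6
Solving simultaneously: a = 2.2, b = 2.85714.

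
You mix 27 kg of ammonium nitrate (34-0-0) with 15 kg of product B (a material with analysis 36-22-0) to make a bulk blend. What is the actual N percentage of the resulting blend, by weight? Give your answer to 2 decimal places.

34.71% N

Total mass = 27 + 15 = 42 kg.
N mass = 34%×27 + 36%×15 = 14.58 kg.
% N = 14.58 / 42 = 34.7143%.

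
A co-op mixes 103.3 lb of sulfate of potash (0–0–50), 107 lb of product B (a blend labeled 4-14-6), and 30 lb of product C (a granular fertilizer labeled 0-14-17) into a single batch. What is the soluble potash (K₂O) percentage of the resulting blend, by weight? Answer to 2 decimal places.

Total mass = 103.3 + 107 + 30 = 240.3 lb.
K₂O mass = 50%×103.3 + 6%×107 + 17%×30 = 63.17 lb.
% K₂O = 63.17 / 240.3 = 26.288%.

26.29% K₂O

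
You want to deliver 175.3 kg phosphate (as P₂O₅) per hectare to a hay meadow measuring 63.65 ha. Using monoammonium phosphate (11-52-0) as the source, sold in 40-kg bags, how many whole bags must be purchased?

537 bags

Product per hectare = 175.3 / 52% = 337.115 kg.
Total product = 337.115 × 63.65 = 21457.4 kg.
Bags = ⌈21457.4 / 40⌉ = 537.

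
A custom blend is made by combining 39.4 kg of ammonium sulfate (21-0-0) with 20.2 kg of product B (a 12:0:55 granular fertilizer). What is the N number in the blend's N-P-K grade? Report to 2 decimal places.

Total mass = 39.4 + 20.2 = 59.6 kg.
N mass = 21%×39.4 + 12%×20.2 = 10.698 kg.
% N = 10.698 / 59.6 = 17.9497%.

17.95% N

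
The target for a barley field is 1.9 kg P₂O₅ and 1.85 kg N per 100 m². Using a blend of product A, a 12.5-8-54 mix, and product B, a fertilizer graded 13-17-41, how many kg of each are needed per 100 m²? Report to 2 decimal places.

6.22 kg product A, 8.25 kg product B

Per-100 m² balance (a = product A, b = product B):
P₂O₅: 0.08·a + 0.17·b = 1.9
N: 0.125·a + 0.13·b = 1.85
From row1: a = (1.9 − 0.17·b) / 0.08.
Into row2: 0.125·(1.9 − 0.17·b)/0.08 + 0.13·b = 1.85 → b = 8.24885, a = 6.2212.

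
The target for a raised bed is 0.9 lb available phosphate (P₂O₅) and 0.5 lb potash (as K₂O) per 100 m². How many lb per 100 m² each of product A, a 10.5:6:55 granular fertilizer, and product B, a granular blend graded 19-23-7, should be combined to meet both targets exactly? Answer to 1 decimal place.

0.4 lb product A, 3.8 lb product B

With a, b = lb per 100 m² of product A and product B:
P₂O₅: 0.06·a + 0.23·b = 0.9
K₂O: 0.55·a + 0.07·b = 0.5
Eliminate a: (row1) − 0.06/0.55·(row2) → 0.222364·b = 0.845455, so b = 3.80213.
Back-substitute: a = (0.9 − 0.23·3.80213) / 0.06 = 0.425184.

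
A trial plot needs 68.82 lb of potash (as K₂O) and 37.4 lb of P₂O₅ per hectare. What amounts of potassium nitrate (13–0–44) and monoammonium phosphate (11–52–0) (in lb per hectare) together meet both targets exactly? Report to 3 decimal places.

156.409 lb potassium nitrate, 71.923 lb monoammonium phosphate

Per-hectare balance (a = potassium nitrate, b = monoammonium phosphate):
K₂O: 0.44·a + 0·b = 68.82
P₂O₅: 0·a + 0.52·b = 37.4
Solving simultaneously: a = 156.4091, b = 71.9231.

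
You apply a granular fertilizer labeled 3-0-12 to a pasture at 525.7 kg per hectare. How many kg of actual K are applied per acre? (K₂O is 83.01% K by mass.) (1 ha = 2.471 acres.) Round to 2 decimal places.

21.19 kg K per acre

K₂O per hectare = 525.7 × 12% = 63.084 kg.
Elemental K = 63.084 × 0.8301 = 52.366 kg per hectare.
Convert to per acre: 52.366 × 0.404694 = 21.1922 kg.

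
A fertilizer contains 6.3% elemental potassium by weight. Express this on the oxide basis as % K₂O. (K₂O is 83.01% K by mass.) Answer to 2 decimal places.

7.59% K₂O

%K₂O = 6.3 / 0.8301 = 7.58945%.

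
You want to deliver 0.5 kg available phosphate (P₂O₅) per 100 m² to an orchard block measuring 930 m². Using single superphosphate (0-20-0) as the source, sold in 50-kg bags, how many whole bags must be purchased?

Product per 100 m² = 0.5 / 20% = 2.5 kg.
Total product = 2.5 × 930 / 100 = 23.25 kg.
Bags = ⌈23.25 / 50⌉ = 1.

1 bags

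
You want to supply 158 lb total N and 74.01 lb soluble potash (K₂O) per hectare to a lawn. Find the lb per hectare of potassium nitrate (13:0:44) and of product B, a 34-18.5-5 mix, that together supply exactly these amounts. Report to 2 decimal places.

Per-hectare balance (a = potassium nitrate, b = product B):
N: 0.13·a + 0.34·b = 158
K₂O: 0.44·a + 0.05·b = 74.01
Eliminate a: (row1) − 0.13/0.44·(row2) → 0.325227·b = 136.133, so b = 418.579.
Back-substitute: a = (158 − 0.34·418.579) / 0.13 = 120.639.

120.64 lb potassium nitrate, 418.58 lb product B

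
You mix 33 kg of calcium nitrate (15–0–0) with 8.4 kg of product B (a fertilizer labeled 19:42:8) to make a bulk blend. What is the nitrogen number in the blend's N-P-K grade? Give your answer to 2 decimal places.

15.81% N

Total mass = 33 + 8.4 = 41.4 kg.
N mass = 15%×33 + 19%×8.4 = 6.546 kg.
% N = 6.546 / 41.4 = 15.8116%.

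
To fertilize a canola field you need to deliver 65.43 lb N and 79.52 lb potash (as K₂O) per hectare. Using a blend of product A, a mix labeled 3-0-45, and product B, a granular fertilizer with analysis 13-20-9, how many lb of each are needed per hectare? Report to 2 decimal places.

79.73 lb product A, 484.91 lb product B

Per-hectare balance (a = product A, b = product B):
N: 0.03·a + 0.13·b = 65.43
K₂O: 0.45·a + 0.09·b = 79.52
Eliminate b: (row1) − 0.13/0.09·(row2) → -0.62·a = -49.4322, so a = 79.7294.
Then b = (79.52 − 0.45·79.7294) / 0.09 = 484.909.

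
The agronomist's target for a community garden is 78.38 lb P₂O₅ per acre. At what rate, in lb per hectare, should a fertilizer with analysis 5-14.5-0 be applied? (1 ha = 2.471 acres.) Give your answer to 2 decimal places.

1335.70 lb of product per hectare

Product per acre = 78.38 / 14.5% = 540.552 lb.
Convert to per hectare: 540.552 × 2.471 = 1335.703 lb.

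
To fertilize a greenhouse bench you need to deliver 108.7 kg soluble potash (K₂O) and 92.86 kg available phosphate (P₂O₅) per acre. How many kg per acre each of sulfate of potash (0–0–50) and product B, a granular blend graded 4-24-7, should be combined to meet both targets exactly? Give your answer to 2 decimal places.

With a, b = kg per acre of sulfate of potash and product B:
K₂O: 0.5·a + 0.07·b = 108.7
P₂O₅: 0·a + 0.24·b = 92.86
Solving simultaneously: a = 163.232, b = 386.917.

163.23 kg sulfate of potash, 386.92 kg product B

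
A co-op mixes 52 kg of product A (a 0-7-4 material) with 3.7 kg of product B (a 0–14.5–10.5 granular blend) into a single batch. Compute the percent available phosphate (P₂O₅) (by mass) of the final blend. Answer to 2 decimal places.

7.50% P₂O₅

Total mass = 52 + 3.7 = 55.7 kg.
P₂O₅ mass = 7%×52 + 14.5%×3.7 = 4.1765 kg.
% P₂O₅ = 4.1765 / 55.7 = 7.4982%.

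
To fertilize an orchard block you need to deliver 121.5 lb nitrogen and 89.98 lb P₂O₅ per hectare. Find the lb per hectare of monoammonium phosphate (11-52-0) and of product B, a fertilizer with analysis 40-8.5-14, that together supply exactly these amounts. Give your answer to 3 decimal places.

Let a = lb of monoammonium phosphate, b = lb of product B (per hectare).
N: 0.11·a + 0.4·b = 121.5
P₂O₅: 0.52·a + 0.085·b = 89.98
From row1: a = (121.5 − 0.4·b) / 0.11.
Into row2: 0.52·(121.5 − 0.4·b)/0.11 + 0.085·b = 89.98 → b = 268.221495, a = 129.1946.

129.195 lb monoammonium phosphate, 268.221 lb product B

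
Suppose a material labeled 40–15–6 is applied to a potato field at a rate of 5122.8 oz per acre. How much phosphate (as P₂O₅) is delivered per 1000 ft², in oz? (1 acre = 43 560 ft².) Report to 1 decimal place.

P₂O₅ per acre = 5122.8 × 15% = 768.42 oz.
Convert to per 1000 ft²: 768.42 × 0.0229568 = 17.6405 oz.

17.6 oz P₂O₅ per thousand sq ft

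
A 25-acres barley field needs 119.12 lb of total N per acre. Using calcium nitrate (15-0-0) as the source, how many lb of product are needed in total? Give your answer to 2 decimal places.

19853.33 lb

Product per acre = 119.12 / 15% = 794.133 lb.
Total product = 794.133 × 25 = 19853.333 lb.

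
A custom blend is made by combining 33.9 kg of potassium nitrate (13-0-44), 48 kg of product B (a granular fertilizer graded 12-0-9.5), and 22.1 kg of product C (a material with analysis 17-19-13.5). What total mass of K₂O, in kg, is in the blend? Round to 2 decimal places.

22.46 kg K₂O

K₂O mass = 44%×33.9 + 9.5%×48 + 13.5%×22.1 = 22.4595 kg.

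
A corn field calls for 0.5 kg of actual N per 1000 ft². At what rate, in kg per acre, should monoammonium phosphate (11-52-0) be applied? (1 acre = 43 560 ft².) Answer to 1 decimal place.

198.0 kg of product per acre

Product per 1000 ft² = 0.5 / 11% = 4.54545 kg.
Convert to per acre: 4.54545 × 43.56 = 198 kg.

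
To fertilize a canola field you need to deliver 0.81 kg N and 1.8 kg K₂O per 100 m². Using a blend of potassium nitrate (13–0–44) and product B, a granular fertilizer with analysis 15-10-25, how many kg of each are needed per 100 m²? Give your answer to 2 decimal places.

2.01 kg potassium nitrate, 3.65 kg product B

Per-100 m² balance (a = potassium nitrate, b = product B):
N: 0.13·a + 0.15·b = 0.81
K₂O: 0.44·a + 0.25·b = 1.8
From row1: a = (0.81 − 0.15·b) / 0.13.
Into row2: 0.44·(0.81 − 0.15·b)/0.13 + 0.25·b = 1.8 → b = 3.65373, a = 2.01493.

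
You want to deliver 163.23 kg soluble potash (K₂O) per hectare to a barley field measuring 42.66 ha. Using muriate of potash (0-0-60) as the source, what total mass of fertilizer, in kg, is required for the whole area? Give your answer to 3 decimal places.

11605.653 kg

Product per hectare = 163.23 / 60% = 272.05 kg.
Total product = 272.05 × 42.66 = 11605.653 kg.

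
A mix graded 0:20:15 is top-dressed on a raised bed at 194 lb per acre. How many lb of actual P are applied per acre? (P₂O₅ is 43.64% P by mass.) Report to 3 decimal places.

16.932 lb P per acre

P₂O₅ per acre = 194 × 20% = 38.8 lb.
Elemental P = 38.8 × 0.4364 = 16.9323 lb per acre.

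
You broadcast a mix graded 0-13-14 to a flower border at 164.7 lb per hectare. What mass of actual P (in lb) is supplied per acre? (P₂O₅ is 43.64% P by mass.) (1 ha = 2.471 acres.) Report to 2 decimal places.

P₂O₅ per hectare = 164.7 × 13% = 21.411 lb.
Elemental P = 21.411 × 0.4364 = 9.34376 lb per hectare.
Convert to per acre: 9.34376 × 0.404694 = 3.78137 lb.

3.78 lb P per acre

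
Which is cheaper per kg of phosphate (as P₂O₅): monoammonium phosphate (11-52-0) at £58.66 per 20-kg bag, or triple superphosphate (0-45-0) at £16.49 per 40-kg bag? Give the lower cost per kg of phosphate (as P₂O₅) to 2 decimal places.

£0.92 per kg P₂O₅ (triple superphosphate)

monoammonium phosphate: P₂O₅ per bag = 20 × 52% = 10.4 kg; cost = 58.66 / 10.4 = £5.6404/kg P₂O₅.
triple superphosphate: P₂O₅ per bag = 40 × 45% = 18 kg; cost = 16.49 / 18 = £0.9161/kg P₂O₅.
triple superphosphate is cheaper.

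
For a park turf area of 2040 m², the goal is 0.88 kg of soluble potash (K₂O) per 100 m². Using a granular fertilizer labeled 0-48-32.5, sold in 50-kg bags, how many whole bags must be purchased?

2 bags

Product per 100 m² = 0.88 / 32.5% = 2.70769 kg.
Total product = 2.70769 × 2040 / 100 = 55.2369 kg.
Bags = ⌈55.2369 / 50⌉ = 2.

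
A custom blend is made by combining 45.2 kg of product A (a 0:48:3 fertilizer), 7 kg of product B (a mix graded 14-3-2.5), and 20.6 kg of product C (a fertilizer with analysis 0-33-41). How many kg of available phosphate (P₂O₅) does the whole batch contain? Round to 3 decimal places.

P₂O₅ mass = 48%×45.2 + 3%×7 + 33%×20.6 = 28.704 kg.

28.704 kg P₂O₅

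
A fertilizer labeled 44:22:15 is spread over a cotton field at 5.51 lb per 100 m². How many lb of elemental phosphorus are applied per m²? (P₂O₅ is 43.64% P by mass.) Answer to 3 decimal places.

P₂O₅ per 100 m² = 5.51 × 22% = 1.2122 lb.
Elemental P = 1.2122 × 0.4364 = 0.529004 lb per 100 m².
Convert to per m²: 0.529004 × 0.01 = 0.00529004 lb.

0.005 lb P per sq m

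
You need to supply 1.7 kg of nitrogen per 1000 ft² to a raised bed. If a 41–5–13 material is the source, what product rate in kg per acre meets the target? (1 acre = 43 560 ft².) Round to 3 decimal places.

180.615 kg of product per acre

Product per 1000 ft² = 1.7 / 41% = 4.14634 kg.
Convert to per acre: 4.14634 × 43.56 = 180.6146 kg.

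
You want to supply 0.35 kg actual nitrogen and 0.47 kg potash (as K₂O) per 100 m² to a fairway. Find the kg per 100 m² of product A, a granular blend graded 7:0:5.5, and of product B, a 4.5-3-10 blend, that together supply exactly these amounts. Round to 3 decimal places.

With a, b = kg per 100 m² of product A and product B:
N: 0.07·a + 0.045·b = 0.35
K₂O: 0.055·a + 0.1·b = 0.47
Eliminate b: (row1) − 0.045/0.1·(row2) → 0.04525·a = 0.1385, so a = 3.06077.
Then b = (0.47 − 0.055·3.06077) / 0.1 = 3.01657.

3.061 kg product A, 3.017 kg product B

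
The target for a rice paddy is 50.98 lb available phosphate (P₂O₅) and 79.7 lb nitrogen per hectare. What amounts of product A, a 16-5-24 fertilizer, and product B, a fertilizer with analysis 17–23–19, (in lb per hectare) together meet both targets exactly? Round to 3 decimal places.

341.498 lb product A, 147.413 lb product B

With a, b = lb per hectare of product A and product B:
P₂O₅: 0.05·a + 0.23·b = 50.98
N: 0.16·a + 0.17·b = 79.7
Eliminate b: (row1) − 0.23/0.17·(row2) → -0.166471·a = -56.8494, so a = 341.4982.
Then b = (79.7 − 0.16·341.4982) / 0.17 = 147.4134.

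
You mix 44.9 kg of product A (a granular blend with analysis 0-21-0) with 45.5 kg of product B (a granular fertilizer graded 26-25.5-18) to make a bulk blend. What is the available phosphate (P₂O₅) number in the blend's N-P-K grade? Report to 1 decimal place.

23.3% P₂O₅

Total mass = 44.9 + 45.5 = 90.4 kg.
P₂O₅ mass = 21%×44.9 + 25.5%×45.5 = 21.0315 kg.
% P₂O₅ = 21.0315 / 90.4 = 23.2649%.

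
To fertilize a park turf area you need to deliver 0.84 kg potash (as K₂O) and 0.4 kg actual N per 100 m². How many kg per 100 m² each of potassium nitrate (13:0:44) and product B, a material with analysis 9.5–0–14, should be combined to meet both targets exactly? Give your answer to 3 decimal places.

Let a = kg of potassium nitrate, b = kg of product B (per 100 m²).
K₂O: 0.44·a + 0.14·b = 0.84
N: 0.13·a + 0.095·b = 0.4
Eliminate a: (row1) − 0.44/0.13·(row2) → -0.181538·b = -0.513846, so b = 2.83051.
Back-substitute: a = (0.84 − 0.14·2.83051) / 0.44 = 1.00847.

1.008 kg potassium nitrate, 2.831 kg product B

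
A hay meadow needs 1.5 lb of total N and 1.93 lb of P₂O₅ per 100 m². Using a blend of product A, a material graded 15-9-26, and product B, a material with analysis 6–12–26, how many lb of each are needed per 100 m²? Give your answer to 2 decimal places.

Let a = lb of product A, b = lb of product B (per 100 m²).
N: 0.15·a + 0.06·b = 1.5
P₂O₅: 0.09·a + 0.12·b = 1.93
Solving simultaneously: a = 5.09524, b = 12.2619.

5.10 lb product A, 12.26 lb product B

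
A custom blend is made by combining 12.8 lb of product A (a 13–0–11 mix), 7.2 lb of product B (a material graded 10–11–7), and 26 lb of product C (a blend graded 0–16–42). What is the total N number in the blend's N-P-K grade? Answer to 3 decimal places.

5.183% N

Total mass = 12.8 + 7.2 + 26 = 46 lb.
N mass = 13%×12.8 + 10%×7.2 + 0%×26 = 2.384 lb.
% N = 2.384 / 46 = 5.18261%.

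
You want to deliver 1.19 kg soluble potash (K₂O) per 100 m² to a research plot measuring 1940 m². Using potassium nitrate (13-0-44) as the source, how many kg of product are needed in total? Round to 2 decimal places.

Product per 100 m² = 1.19 / 44% = 2.70455 kg.
Total product = 2.70455 × 1940 / 100 = 52.4682 kg.

52.47 kg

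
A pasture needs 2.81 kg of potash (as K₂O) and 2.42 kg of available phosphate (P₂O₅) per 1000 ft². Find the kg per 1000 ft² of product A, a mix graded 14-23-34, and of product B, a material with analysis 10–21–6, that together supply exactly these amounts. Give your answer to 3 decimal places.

7.724 kg product A, 3.064 kg product B

With a, b = kg per 1000 ft² of product A and product B:
K₂O: 0.34·a + 0.06·b = 2.81
P₂O₅: 0.23·a + 0.21·b = 2.42
From row1: a = (2.81 − 0.06·b) / 0.34.
Into row2: 0.23·(2.81 − 0.06·b)/0.34 + 0.21·b = 2.42 → b = 3.06424, a = 7.72396.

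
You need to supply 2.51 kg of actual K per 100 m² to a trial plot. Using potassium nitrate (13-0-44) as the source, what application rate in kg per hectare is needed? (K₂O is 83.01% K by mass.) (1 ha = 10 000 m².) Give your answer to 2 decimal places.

687.21 kg of product per hectare

As K₂O: 2.51 / 0.8301 = 3.02373 kg per 100 m².
Product per 100 m² = 3.02373 / 44% = 6.87212 kg.
Convert to per hectare: 6.87212 × 100 = 687.212 kg.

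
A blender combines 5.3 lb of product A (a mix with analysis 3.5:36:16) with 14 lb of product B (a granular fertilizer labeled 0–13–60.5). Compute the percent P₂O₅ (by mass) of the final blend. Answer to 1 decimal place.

Total mass = 5.3 + 14 = 19.3 lb.
P₂O₅ mass = 36%×5.3 + 13%×14 = 3.728 lb.
% P₂O₅ = 3.728 / 19.3 = 19.3161%.

19.3% P₂O₅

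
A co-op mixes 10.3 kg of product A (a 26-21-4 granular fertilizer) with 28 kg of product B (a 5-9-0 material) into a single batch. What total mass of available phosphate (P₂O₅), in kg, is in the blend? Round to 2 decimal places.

P₂O₅ mass = 21%×10.3 + 9%×28 = 4.683 kg.

4.68 kg P₂O₅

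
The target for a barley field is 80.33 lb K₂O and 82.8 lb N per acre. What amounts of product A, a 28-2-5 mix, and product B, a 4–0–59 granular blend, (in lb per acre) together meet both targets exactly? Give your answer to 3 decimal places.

279.650 lb product A, 112.453 lb product B

With a, b = lb per acre of product A and product B:
K₂O: 0.05·a + 0.59·b = 80.33
N: 0.28·a + 0.04·b = 82.8
Solving simultaneously: a = 279.6495, b = 112.4534.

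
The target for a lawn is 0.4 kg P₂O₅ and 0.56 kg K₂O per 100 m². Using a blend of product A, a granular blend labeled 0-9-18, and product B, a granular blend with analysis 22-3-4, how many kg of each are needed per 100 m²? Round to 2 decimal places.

With a, b = kg per 100 m² of product A and product B:
P₂O₅: 0.09·a + 0.03·b = 0.4
K₂O: 0.18·a + 0.04·b = 0.56
Eliminate a: (row1) − 0.09/0.18·(row2) → 0.01·b = 0.12, so b = 12.
Back-substitute: a = (0.4 − 0.03·12) / 0.09 = 0.444444.

0.44 kg product A, 12.00 kg product B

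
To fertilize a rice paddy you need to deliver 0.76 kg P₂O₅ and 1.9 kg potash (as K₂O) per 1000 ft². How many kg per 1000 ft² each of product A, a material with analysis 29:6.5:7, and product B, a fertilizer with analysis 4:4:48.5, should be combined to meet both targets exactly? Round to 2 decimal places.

Let a = kg of product A, b = kg of product B (per 1000 ft²).
P₂O₅: 0.065·a + 0.04·b = 0.76
K₂O: 0.07·a + 0.485·b = 1.9
Solving simultaneously: a = 10.1862, b = 2.44735.

10.19 kg product A, 2.45 kg product B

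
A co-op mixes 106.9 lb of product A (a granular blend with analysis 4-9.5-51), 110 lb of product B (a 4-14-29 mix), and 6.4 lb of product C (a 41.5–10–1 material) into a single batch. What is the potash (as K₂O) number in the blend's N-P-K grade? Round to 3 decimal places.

38.730% K₂O

Total mass = 106.9 + 110 + 6.4 = 223.3 lb.
K₂O mass = 51%×106.9 + 29%×110 + 1%×6.4 = 86.483 lb.
% K₂O = 86.483 / 223.3 = 38.7295%.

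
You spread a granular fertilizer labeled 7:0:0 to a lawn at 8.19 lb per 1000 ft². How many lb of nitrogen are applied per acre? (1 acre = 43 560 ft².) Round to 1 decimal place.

nitrogen per 1000 ft² = 8.19 × 7% = 0.5733 lb.
Convert to per acre: 0.5733 × 43.56 = 24.9729 lb.

25.0 lb N per acre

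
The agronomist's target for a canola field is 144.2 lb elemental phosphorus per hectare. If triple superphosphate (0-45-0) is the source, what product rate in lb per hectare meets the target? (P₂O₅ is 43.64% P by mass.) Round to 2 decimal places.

734.29 lb of product per hectare

As P₂O₅: 144.2 / 0.4364 = 330.431 lb per hectare.
Product per hectare = 330.431 / 45% = 734.291 lb.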